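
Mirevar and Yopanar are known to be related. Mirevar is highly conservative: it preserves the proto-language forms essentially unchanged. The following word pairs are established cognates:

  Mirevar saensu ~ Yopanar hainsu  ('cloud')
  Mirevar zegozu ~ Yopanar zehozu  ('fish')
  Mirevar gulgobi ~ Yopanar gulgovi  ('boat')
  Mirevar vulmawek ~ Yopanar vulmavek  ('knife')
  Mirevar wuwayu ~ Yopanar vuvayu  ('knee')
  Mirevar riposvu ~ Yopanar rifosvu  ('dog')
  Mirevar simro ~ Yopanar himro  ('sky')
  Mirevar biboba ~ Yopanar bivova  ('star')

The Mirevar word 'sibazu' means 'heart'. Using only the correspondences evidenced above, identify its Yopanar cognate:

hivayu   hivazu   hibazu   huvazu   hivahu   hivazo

hivazu

simro ~ himro — Mirevar s corresponds to Yopanar h word-initially before a front vowel.
biboba ~ bivova — Mirevar b corresponds to Yopanar v between vowels (before a back vowel).
Applying these to Mirevar 'sibazu':
  sibazu → hibazu   (s→h word-initially before a front vowel)
  hibazu → hivazu   (b→v between vowels (before a back vowel))
So the Yopanar cognate is 'hivazu'.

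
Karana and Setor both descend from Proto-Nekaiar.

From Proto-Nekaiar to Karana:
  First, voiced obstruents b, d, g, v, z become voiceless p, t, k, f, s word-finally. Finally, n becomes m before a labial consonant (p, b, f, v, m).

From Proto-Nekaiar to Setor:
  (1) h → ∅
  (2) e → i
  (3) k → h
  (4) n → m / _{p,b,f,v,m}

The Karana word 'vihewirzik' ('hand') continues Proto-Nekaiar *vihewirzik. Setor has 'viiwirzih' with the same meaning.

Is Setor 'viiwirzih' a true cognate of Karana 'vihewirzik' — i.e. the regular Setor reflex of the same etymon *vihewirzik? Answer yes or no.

yes

Derive the expected Setor reflex of *vihewirzik:
Setor: start from *vihewirzik.
  rule 1 (h-loss): vihewirzik → viewirzik
  rule 2 (vowel merger): viewirzik → viiwirzik
  rule 3 (unconditioned shift): viiwirzik → viiwirzih
  rule 4: no change — viiwirzih
  ⇒ Setor viiwirzih
Setor 'viiwirzih' matches the regular reflex exactly, so the pair is cognate.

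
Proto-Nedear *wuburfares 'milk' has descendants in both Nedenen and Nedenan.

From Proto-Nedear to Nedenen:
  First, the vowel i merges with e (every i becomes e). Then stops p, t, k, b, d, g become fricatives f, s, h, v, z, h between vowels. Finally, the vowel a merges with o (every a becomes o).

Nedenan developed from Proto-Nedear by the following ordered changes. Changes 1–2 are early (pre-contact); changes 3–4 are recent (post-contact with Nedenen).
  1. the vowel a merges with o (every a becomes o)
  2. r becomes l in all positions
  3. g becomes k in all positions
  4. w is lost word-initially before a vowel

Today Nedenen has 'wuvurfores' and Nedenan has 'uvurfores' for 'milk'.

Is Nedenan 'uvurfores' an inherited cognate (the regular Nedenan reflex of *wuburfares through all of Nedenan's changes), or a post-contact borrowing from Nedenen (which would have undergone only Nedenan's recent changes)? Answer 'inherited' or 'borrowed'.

If inherited, *wuburfares would pass through all of Nedenan's changes:
Nedenan: start from *wuburfares.
  rule 1 (vowel merger): wuburfares → wuburfores
  rule 2 (unconditioned shift): wuburfores → wubulfoles
  rule 3: no change — wubulfoles
  rule 4 (glide loss): wubulfoles → ubulfoles
  ⇒ Nedenan ubulfoles
If borrowed from Nedenen 'wuvurfores' after the early changes, it would undergo only the recent ones:
  rule 3 (unconditioned shift): no change (wuvurfores)
  rule 4 (glide loss): wuvurfores → uvurfores
  ⇒ as a loan: uvurfores
Nedenan 'uvurfores' matches the loan outcome 'uvurfores', not the inherited 'ubulfoles' — it skipped the early Nedenan changes, so it was borrowed from Nedenen.

borrowed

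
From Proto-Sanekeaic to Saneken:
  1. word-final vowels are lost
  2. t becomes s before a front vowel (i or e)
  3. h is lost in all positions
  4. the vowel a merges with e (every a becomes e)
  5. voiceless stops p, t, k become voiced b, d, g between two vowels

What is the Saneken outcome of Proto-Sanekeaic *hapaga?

Saneken: start from *hapaga.
  rule 1 (apocope): hapaga → hapag
  rule 2: no change — hapag
  rule 3 (h-loss): hapag → apag
  rule 4 (vowel merger): apag → epeg
  rule 5 (intervocalic voicing): epeg → ebeg
  ⇒ Saneken ebeg

ebeg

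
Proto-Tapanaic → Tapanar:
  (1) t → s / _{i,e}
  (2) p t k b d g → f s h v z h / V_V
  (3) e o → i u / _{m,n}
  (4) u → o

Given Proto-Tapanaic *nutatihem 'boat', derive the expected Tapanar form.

Tapanar: *nutatihem
  nutatihem → nutasihem   [palatalisation]
  nutasihem → nusasihem   [intervocalic lenition]
  nusasihem → nusasihim   [pre-nasal raising]
  nusasihim → nosasihim   [vowel merger]
  giving Tapanar nosasihim.

nosasihim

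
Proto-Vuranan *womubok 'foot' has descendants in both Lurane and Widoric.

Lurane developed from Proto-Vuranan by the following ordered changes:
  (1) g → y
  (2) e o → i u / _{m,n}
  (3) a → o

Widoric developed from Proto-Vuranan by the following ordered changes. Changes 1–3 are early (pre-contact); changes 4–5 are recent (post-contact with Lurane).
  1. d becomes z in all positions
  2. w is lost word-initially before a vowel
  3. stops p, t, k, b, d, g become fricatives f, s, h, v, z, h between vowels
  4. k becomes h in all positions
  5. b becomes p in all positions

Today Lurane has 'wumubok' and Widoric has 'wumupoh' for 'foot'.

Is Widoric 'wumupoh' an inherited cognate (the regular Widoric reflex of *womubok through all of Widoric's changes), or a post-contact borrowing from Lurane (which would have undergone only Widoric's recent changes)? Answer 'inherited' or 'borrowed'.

borrowed

If inherited, *womubok would pass through all of Widoric's changes:
Widoric: *womubok
  womubok (rule 1 does not apply)
  womubok → omubok   [glide loss]
  omubok → omuvok   [intervocalic lenition]
  omuvok → omuvoh   [unconditioned shift]
  omuvoh (rule 5 does not apply)
  giving Widoric omuvoh.
If borrowed from Lurane 'wumubok' after the early changes, it would undergo only the recent ones:
  rule 4 (unconditioned shift): wumubok → wumuboh
  rule 5 (unconditioned shift): wumuboh → wumupoh
  ⇒ as a loan: wumupoh
Widoric 'wumupoh' matches the loan outcome 'wumupoh', not the inherited 'omuvoh' — it skipped the early Widoric changes, so it was borrowed from Lurane.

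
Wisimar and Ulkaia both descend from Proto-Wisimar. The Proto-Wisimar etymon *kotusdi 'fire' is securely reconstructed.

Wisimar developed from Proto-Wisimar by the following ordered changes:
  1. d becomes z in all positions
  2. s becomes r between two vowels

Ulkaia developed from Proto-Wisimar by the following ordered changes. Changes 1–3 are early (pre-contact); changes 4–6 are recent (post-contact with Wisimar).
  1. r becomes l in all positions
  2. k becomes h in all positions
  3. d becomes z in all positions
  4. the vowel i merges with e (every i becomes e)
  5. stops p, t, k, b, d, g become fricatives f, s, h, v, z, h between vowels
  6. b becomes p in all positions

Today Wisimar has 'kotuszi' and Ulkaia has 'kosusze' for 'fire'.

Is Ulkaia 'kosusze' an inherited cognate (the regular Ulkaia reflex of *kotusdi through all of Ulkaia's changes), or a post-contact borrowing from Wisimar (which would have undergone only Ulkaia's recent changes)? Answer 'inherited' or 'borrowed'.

borrowed

If inherited, *kotusdi would pass through all of Ulkaia's changes:
Ulkaia: start from *kotusdi.
  rule 1: no change — kotusdi
  rule 2 (unconditioned shift): kotusdi → hotusdi
  rule 3 (unconditioned shift): hotusdi → hotuszi
  rule 4 (vowel merger): hotuszi → hotusze
  rule 5 (intervocalic lenition): hotusze → hosusze
  rule 6: no change — hosusze
  ⇒ Ulkaia hosusze
If borrowed from Wisimar 'kotuszi' after the early changes, it would undergo only the recent ones:
  rule 4 (vowel merger): kotuszi → kotusze
  rule 5 (intervocalic lenition): kotusze → kosusze
  rule 6 (unconditioned shift): no change (kosusze)
  ⇒ as a loan: kosusze
Ulkaia 'kosusze' matches the loan outcome 'kosusze', not the inherited 'hosusze' — it skipped the early Ulkaia changes, so it was borrowed from Wisimar.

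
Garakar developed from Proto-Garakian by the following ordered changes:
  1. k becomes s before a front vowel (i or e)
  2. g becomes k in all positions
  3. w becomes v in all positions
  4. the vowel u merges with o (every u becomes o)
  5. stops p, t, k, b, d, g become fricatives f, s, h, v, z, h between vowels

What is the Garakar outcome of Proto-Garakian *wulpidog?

volpizok

Garakar: *wulpidog > wulpidok > vulpidok > volpidok > volpizok  (by unconditioned shift, unconditioned shift, vowel merger, intervocalic lenition)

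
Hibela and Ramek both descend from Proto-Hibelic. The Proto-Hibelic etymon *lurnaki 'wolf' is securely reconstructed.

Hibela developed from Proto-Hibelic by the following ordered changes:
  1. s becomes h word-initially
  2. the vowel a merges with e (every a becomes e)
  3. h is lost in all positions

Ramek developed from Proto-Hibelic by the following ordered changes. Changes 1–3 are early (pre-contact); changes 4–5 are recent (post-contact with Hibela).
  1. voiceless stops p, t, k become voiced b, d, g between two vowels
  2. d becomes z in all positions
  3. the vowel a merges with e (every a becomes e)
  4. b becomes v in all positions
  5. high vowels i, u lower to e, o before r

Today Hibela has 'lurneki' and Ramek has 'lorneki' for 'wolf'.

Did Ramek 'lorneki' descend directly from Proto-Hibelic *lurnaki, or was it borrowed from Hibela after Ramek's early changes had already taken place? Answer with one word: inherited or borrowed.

borrowed

If inherited, *lurnaki would pass through all of Ramek's changes:
Ramek: *lurnaki
  lurnaki → lurnagi   [intervocalic voicing]
  lurnagi (rule 2 does not apply)
  lurnagi → lurnegi   [vowel merger]
  lurnegi (rule 4 does not apply)
  lurnegi → lornegi   [pre-rhotic lowering]
  giving Ramek lornegi.
If borrowed from Hibela 'lurneki' after the early changes, it would undergo only the recent ones:
  rule 4 (unconditioned shift): no change (lurneki)
  rule 5 (pre-rhotic lowering): lurneki → lorneki
  ⇒ as a loan: lorneki
Ramek 'lorneki' matches the loan outcome 'lorneki', not the inherited 'lornegi' — it skipped the early Ramek changes, so it was borrowed from Hibela.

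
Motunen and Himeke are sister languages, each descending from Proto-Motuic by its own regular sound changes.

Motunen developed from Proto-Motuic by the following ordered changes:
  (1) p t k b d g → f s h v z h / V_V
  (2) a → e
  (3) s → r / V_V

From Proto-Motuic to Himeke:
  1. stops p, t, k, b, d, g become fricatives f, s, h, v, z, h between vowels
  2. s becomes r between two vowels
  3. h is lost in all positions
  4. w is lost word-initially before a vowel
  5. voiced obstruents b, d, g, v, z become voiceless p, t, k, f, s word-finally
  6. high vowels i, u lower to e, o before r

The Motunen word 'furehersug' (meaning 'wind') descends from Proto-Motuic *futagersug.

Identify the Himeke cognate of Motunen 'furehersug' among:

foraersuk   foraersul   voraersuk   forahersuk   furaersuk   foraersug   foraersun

Himeke: *futagersug
  futagersug → fusahersug   [intervocalic lenition]
  fusahersug → furahersug   [rhotacism]
  furahersug → furaersug   [h-loss]
  furaersug (rule 4 does not apply)
  furaersug → furaersuk   [final devoicing]
  furaersuk → foraersuk   [pre-rhotic lowering]
  giving Himeke foraersuk.
Among the options, 'foraersuk' alone shows every Himeke change applied in order.

foraersuk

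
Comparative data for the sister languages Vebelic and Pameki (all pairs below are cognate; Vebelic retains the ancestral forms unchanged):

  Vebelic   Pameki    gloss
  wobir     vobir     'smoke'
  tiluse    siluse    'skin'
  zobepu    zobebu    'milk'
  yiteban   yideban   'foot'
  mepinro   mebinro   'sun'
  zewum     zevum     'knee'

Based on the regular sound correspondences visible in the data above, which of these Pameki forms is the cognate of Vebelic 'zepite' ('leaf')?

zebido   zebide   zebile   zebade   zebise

mepinro ~ mebinro — Vebelic p corresponds to Pameki b between vowels (before a front vowel).
yiteban ~ yideban — Vebelic t corresponds to Pameki d between vowels (before a front vowel).
Applying these to Vebelic 'zepite':
  zepite → zebite   (p→b between vowels (before a front vowel))
  zebite → zebide   (t→d between vowels (before a front vowel))
So the Pameki cognate is 'zebide'.

zebide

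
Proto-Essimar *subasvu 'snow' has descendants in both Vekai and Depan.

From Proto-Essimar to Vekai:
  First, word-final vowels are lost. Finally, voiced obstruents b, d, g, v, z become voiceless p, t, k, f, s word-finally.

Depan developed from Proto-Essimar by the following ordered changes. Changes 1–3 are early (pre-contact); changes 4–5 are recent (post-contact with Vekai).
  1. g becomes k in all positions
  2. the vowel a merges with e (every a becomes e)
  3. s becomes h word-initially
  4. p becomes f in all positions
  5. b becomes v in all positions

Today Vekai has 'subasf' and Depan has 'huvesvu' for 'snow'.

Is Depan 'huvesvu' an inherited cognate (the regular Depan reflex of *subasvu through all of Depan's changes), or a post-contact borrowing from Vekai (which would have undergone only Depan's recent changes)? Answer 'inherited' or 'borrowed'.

inherited

If inherited, *subasvu would pass through all of Depan's changes:
Depan: *subasvu > subesvu > hubesvu > huvesvu  (by vowel merger, debuccalisation, unconditioned shift)
If borrowed from Vekai 'subasf' after the early changes, it would undergo only the recent ones:
  rule 4 (unconditioned shift): no change (subasf)
  rule 5 (unconditioned shift): subasf → suvasf
  ⇒ as a loan: suvasf
Depan 'huvesvu' matches the inherited outcome exactly, so it is an inherited cognate, not a loan.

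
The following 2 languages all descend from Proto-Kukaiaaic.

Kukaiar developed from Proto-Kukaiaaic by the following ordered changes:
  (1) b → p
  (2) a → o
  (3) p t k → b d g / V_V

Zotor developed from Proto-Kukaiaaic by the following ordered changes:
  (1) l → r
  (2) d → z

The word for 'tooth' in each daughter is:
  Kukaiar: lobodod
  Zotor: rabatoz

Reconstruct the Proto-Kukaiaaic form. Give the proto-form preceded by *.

Position 5: Kukaiar has d, Zotor has t. Zotor preserves t here (none of its changes turn any other segment into t), so the proto-segment is *t.
Position 4: Kukaiar has o, Zotor has a. Zotor preserves a here (none of its changes turn any other segment into a), so the proto-segment is *a.
Verify the candidate proto-form against each daughter:
Kukaiar: start from *labatod.
  rule 1 (unconditioned shift): labatod → lapatod
  rule 2 (vowel merger): lapatod → lopotod
  rule 3 (intervocalic voicing): lopotod → lobodod
  ⇒ Kukaiar lobodod
Zotor: start from *labatod.
  rule 1 (unconditioned shift): labatod → rabatod
  rule 2 (unconditioned shift): rabatod → rabatoz
  ⇒ Zotor rabatoz
*labatod is the unique common source.

*labatod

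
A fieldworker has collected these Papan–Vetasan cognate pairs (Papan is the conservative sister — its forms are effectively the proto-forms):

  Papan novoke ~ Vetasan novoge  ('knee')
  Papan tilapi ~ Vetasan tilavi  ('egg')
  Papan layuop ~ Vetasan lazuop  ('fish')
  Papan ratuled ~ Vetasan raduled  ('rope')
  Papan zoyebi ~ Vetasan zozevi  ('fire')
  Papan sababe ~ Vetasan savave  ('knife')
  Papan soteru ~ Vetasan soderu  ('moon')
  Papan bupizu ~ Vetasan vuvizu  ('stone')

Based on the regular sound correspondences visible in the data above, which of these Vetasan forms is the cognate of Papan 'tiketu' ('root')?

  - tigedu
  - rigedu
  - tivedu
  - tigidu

novoke ~ novoge — Papan k corresponds to Vetasan g between vowels (before a front vowel).
ratuled ~ raduled — Papan t corresponds to Vetasan d between vowels (before a back vowel).
Applying these to Papan 'tiketu':
  tiketu → tigetu   (k→g between vowels (before a front vowel))
  tigetu → tigedu   (t→d between vowels (before a back vowel))
So the Vetasan cognate is 'tigedu'.

tigedu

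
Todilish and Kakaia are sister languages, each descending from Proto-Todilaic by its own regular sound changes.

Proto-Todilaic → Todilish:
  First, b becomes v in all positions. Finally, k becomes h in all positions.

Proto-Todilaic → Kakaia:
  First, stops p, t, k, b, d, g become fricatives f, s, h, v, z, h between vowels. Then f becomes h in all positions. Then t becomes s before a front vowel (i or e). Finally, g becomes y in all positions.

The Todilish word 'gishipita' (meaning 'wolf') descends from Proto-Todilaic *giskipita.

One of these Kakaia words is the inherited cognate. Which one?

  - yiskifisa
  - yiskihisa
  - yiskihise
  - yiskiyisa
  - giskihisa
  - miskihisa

yiskihisa

Kakaia: start from *giskipita.
  rule 1 (intervocalic lenition): giskipita → giskifisa
  rule 2 (unconditioned shift): giskifisa → giskihisa
  rule 3: no change — giskihisa
  rule 4 (unconditioned shift): giskihisa → yiskihisa
  ⇒ Kakaia yiskihisa
Only 'yiskihisa' matches the regular Kakaia development of *giskipita.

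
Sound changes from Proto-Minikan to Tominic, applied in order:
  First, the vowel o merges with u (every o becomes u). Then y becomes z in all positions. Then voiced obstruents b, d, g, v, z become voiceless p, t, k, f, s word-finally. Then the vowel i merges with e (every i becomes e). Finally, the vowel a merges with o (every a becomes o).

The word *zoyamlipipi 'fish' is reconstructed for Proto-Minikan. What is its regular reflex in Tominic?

Tominic: start from *zoyamlipipi.
  rule 1 (vowel merger): zoyamlipipi → zuyamlipipi
  rule 2 (unconditioned shift): zuyamlipipi → zuzamlipipi
  rule 3: no change — zuzamlipipi
  rule 4 (vowel merger): zuzamlipipi → zuzamlepepe
  rule 5 (vowel merger): zuzamlepepe → zuzomlepepe
  ⇒ Tominic zuzomlepepe

zuzomlepepe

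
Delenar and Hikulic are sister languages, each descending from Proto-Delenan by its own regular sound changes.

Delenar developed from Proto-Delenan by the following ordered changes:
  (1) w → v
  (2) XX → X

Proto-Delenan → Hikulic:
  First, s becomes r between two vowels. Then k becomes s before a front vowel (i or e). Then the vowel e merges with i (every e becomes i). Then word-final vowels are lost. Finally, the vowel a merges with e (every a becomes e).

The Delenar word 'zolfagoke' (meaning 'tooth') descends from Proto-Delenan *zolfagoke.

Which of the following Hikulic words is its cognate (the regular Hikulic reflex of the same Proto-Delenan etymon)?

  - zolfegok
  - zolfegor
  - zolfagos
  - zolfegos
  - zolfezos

Hikulic: start from *zolfagoke.
  rule 1: no change — zolfagoke
  rule 2 (palatalisation): zolfagoke → zolfagose
  rule 3 (vowel merger): zolfagose → zolfagosi
  rule 4 (apocope): zolfagosi → zolfagos
  rule 5 (vowel merger): zolfagos → zolfegos
  ⇒ Hikulic zolfegos

zolfegos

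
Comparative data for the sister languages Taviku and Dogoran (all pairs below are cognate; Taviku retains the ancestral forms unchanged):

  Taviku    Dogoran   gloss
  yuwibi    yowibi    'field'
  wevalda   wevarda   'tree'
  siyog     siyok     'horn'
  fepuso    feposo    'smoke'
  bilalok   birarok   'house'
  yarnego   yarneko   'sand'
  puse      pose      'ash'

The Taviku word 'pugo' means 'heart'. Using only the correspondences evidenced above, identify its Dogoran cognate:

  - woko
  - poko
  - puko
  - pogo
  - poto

poko

yuwibi ~ yowibi, fepuso ~ feposo — Taviku u corresponds to Dogoran o after a consonant, before a consonant other than r, m, n, p, b, f, v.
yarnego ~ yarneko — Taviku g corresponds to Dogoran k between vowels (before a back vowel).
Applying these to Taviku 'pugo':
  pugo → pogo   (u→o after a consonant, before a consonant other than r, m, n, p, b, f, v)
  pogo → poko   (g→k between vowels (before a back vowel))
So the Dogoran cognate is 'poko'.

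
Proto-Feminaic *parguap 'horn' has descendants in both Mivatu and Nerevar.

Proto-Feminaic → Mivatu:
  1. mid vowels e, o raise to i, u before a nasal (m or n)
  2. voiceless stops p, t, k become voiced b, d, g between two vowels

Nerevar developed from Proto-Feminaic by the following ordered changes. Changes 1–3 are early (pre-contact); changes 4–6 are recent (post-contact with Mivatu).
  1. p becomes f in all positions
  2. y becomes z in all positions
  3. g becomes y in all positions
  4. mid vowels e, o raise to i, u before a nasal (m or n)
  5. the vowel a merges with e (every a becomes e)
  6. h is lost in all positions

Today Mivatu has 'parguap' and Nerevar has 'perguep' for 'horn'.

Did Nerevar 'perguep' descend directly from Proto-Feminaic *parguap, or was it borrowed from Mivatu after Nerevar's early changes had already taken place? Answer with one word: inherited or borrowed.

borrowed

If inherited, *parguap would pass through all of Nerevar's changes:
Nerevar: start from *parguap.
  rule 1 (unconditioned shift): parguap → farguaf
  rule 2: no change — farguaf
  rule 3 (unconditioned shift): farguaf → faryuaf
  rule 4: no change — faryuaf
  rule 5 (vowel merger): faryuaf → feryuef
  rule 6: no change — feryuef
  ⇒ Nerevar feryuef
If borrowed from Mivatu 'parguap' after the early changes, it would undergo only the recent ones:
  rule 4 (pre-nasal raising): no change (parguap)
  rule 5 (vowel merger): parguap → perguep
  rule 6 (h-loss): no change (perguep)
  ⇒ as a loan: perguep
Nerevar 'perguep' matches the loan outcome 'perguep', not the inherited 'feryuef' — it skipped the early Nerevar changes, so it was borrowed from Mivatu.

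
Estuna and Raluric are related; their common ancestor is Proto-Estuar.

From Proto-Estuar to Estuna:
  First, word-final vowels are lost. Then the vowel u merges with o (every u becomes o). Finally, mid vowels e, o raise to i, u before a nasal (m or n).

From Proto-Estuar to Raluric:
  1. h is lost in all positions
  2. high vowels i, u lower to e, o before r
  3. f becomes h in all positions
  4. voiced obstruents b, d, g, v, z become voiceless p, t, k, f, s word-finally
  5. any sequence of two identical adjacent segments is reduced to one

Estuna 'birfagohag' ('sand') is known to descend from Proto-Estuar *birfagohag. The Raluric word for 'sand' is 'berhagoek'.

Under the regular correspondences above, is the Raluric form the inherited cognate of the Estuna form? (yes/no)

Derive the expected Raluric reflex of *birfagohag:
Raluric: *birfagohag > birfagoag > berfagoag > berhagoag > berhagoak  (by h-loss, pre-rhotic lowering, unconditioned shift, final devoicing)
The regular Raluric reflex would be 'berhagoak', but the attested form is 'berhagoek'. The correspondence is irregular, so they are not cognates (the Raluric form has a different source).

no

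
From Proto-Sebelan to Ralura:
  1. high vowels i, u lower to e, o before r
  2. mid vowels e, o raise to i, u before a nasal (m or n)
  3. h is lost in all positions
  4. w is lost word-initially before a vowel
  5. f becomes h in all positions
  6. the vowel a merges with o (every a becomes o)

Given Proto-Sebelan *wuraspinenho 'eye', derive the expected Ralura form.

Ralura: start from *wuraspinenho.
  rule 1 (pre-rhotic lowering): wuraspinenho → woraspinenho
  rule 2 (pre-nasal raising): woraspinenho → woraspininho
  rule 3 (h-loss): woraspininho → woraspinino
  rule 4 (glide loss): woraspinino → oraspinino
  rule 5: no change — oraspinino
  rule 6 (vowel merger): oraspinino → orospinino
  ⇒ Ralura orospinino

orospinino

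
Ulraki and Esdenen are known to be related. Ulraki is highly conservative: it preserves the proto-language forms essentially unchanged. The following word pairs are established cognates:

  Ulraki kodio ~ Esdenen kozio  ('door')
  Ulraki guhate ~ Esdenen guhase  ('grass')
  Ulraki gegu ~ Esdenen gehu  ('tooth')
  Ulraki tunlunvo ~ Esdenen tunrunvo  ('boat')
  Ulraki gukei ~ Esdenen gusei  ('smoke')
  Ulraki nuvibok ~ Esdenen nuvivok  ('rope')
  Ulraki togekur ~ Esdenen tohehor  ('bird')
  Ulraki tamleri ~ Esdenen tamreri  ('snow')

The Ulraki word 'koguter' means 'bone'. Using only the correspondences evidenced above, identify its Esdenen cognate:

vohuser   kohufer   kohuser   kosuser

kohuser

gegu ~ gehu — Ulraki g corresponds to Esdenen h between vowels (before a back vowel).
guhate ~ guhase — Ulraki t corresponds to Esdenen s between vowels (before a front vowel).
Applying these to Ulraki 'koguter':
  koguter → kohuter   (g→h between vowels (before a back vowel))
  kohuter → kohuser   (t→s between vowels (before a front vowel))
So the Esdenen cognate is 'kohuser'.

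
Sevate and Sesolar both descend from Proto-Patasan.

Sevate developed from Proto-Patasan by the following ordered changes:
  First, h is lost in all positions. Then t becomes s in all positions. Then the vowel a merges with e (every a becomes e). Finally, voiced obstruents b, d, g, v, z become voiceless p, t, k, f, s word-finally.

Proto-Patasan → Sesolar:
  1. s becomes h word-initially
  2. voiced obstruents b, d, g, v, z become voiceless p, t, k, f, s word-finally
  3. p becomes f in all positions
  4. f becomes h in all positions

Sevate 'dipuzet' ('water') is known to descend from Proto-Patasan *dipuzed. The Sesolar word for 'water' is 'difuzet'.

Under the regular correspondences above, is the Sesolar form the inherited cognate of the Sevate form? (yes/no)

no

Derive the expected Sesolar reflex of *dipuzed:
Sesolar: *dipuzed > dipuzet > difuzet > dihuzet  (by final devoicing, unconditioned shift, unconditioned shift)
The regular Sesolar reflex would be 'dihuzet', but the attested form is 'difuzet'. The correspondence is irregular, so they are not cognates (the Sesolar form has a different source).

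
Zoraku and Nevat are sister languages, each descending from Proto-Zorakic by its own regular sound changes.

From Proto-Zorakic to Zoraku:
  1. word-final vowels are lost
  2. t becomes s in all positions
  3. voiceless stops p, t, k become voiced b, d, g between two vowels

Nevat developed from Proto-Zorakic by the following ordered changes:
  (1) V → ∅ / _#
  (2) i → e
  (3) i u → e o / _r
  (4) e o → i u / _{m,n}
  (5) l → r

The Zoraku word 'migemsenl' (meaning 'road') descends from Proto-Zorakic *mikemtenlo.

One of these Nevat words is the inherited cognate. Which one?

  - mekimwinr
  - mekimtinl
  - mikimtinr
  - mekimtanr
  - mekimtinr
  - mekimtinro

Nevat: *mikemtenlo > mikemtenl > mekemtenl > mekimtinl > mekimtinr  (by apocope, vowel merger, pre-nasal raising, unconditioned shift)

mekimtinr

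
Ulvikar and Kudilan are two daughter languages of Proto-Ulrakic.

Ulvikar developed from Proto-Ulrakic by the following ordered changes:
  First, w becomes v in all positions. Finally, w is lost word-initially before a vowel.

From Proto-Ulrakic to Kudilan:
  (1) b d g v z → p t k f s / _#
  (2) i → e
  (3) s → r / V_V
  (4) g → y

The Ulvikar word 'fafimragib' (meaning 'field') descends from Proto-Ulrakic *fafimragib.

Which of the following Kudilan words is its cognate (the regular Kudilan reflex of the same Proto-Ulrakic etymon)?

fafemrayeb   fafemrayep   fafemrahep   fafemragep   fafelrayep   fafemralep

fafemrayep

Kudilan: *fafimragib > fafimragip > fafemragep > fafemrayep  (by final devoicing, vowel merger, unconditioned shift)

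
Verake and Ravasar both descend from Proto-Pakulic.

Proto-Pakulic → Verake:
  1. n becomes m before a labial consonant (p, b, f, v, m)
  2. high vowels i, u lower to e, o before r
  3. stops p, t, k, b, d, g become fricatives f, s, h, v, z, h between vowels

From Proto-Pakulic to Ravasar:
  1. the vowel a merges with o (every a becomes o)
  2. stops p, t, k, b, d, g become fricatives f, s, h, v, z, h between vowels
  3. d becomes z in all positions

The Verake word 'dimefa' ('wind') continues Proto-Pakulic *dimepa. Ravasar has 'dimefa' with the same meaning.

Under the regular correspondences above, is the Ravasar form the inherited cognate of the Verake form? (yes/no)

no

Derive the expected Ravasar reflex of *dimepa:
Ravasar: *dimepa > dimepo > dimefo > zimefo  (by vowel merger, intervocalic lenition, unconditioned shift)
The regular Ravasar reflex would be 'zimefo', but the attested form is 'dimefa'. The correspondence is irregular, so they are not cognates (the Ravasar form has a different source).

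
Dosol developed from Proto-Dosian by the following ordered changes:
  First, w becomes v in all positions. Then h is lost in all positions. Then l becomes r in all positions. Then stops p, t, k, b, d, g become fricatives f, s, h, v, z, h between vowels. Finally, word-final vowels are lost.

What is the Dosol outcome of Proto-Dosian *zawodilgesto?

zavozirgest

Dosol: *zawodilgesto > zavodilgesto > zavodirgesto > zavozirgesto > zavozirgest  (by unconditioned shift, unconditioned shift, intervocalic lenition, apocope)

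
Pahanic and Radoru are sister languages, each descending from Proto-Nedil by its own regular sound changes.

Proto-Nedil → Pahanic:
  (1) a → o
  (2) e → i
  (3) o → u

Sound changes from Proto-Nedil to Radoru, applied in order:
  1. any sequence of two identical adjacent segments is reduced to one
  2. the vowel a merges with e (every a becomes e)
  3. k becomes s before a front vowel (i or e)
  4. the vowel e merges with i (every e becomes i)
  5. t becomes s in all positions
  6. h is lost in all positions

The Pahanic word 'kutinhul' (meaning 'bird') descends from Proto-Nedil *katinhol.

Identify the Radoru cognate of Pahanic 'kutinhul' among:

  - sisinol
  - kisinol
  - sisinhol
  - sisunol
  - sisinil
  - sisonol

Radoru: *katinhol
  katinhol (rule 1 does not apply)
  katinhol → ketinhol   [vowel merger]
  ketinhol → setinhol   [palatalisation]
  setinhol → sitinhol   [vowel merger]
  sitinhol → sisinhol   [unconditioned shift]
  sisinhol → sisinol   [h-loss]
  giving Radoru sisinol.

sisinol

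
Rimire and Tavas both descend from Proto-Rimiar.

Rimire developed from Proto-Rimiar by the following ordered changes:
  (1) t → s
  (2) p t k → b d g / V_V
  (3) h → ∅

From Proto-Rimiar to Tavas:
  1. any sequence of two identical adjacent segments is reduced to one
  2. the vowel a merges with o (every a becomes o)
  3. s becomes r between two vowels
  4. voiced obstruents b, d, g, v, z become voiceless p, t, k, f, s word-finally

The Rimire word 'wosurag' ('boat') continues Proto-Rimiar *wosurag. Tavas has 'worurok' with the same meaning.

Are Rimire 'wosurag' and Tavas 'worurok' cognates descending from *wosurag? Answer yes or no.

Derive the expected Tavas reflex of *wosurag:
Tavas: *wosurag
  wosurag (rule 1 does not apply)
  wosurag → wosurog   [vowel merger]
  wosurog → worurog   [rhotacism]
  worurog → worurok   [final devoicing]
  giving Tavas worurok.
Tavas 'worurok' matches the regular reflex exactly, so the pair is cognate.

yes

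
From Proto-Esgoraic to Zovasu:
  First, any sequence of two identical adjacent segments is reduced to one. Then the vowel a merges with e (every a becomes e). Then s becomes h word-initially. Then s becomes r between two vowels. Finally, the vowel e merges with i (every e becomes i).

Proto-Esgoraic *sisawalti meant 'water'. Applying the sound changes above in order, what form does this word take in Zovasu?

hiriwilti

Zovasu: *sisawalti > sisewelti > hisewelti > hirewelti > hiriwilti  (by vowel merger, debuccalisation, rhotacism, vowel merger)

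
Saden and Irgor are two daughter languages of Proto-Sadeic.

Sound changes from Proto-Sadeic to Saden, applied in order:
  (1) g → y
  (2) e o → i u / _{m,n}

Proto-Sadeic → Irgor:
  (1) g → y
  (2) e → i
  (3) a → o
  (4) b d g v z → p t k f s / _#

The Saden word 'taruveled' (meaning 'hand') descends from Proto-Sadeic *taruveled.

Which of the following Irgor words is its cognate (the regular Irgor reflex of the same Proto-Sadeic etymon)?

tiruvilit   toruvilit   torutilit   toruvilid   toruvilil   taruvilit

Irgor: start from *taruveled.
  rule 1: no change — taruveled
  rule 2 (vowel merger): taruveled → taruvilid
  rule 3 (vowel merger): taruvilid → toruvilid
  rule 4 (final devoicing): toruvilid → toruvilit
  ⇒ Irgor toruvilit
The other candidates each miss or misapply at least one Irgor change.

toruvilit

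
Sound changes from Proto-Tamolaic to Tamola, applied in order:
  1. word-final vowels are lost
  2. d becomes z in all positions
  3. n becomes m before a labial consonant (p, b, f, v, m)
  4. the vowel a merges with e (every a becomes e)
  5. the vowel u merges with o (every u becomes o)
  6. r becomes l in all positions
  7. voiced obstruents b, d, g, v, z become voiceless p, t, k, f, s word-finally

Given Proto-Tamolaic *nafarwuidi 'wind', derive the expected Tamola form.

nefelwois

Tamola: *nafarwuidi
  nafarwuidi → nafarwuid   [apocope]
  nafarwuid → nafarwuiz   [unconditioned shift]
  nafarwuiz (rule 3 does not apply)
  nafarwuiz → neferwuiz   [vowel merger]
  neferwuiz → neferwoiz   [vowel merger]
  neferwoiz → nefelwoiz   [unconditioned shift]
  nefelwoiz → nefelwois   [final devoicing]
  giving Tamola nefelwois.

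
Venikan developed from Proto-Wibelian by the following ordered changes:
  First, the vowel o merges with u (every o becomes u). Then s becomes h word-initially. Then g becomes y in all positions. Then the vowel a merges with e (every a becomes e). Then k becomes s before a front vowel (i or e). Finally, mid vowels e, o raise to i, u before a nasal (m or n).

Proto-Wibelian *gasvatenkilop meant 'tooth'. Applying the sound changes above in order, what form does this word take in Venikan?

Venikan: *gasvatenkilop
  gasvatenkilop → gasvatenkilup   [vowel merger]
  gasvatenkilup (rule 2 does not apply)
  gasvatenkilup → yasvatenkilup   [unconditioned shift]
  yasvatenkilup → yesvetenkilup   [vowel merger]
  yesvetenkilup → yesvetensilup   [palatalisation]
  yesvetensilup → yesvetinsilup   [pre-nasal raising]
  giving Venikan yesvetinsilup.

yesvetinsilup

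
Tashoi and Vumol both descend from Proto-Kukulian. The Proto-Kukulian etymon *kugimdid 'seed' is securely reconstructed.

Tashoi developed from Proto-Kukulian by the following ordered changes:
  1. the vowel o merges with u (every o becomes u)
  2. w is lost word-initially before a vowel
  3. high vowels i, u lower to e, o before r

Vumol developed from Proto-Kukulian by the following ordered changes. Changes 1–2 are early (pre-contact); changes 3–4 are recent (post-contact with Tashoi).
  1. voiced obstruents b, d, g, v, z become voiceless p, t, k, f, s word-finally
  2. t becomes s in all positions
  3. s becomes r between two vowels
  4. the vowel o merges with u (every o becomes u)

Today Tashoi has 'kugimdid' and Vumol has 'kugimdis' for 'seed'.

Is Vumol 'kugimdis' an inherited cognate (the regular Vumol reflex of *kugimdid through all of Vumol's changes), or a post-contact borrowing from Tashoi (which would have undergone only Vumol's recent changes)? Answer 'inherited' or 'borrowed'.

If inherited, *kugimdid would pass through all of Vumol's changes:
Vumol: *kugimdid > kugimdit > kugimdis  (by final devoicing, unconditioned shift)
If borrowed from Tashoi 'kugimdid' after the early changes, it would undergo only the recent ones:
  rule 3 (rhotacism): no change (kugimdid)
  rule 4 (vowel merger): no change (kugimdid)
  ⇒ as a loan: kugimdid
Vumol 'kugimdis' matches the inherited outcome exactly, so it is an inherited cognate, not a loan.

inherited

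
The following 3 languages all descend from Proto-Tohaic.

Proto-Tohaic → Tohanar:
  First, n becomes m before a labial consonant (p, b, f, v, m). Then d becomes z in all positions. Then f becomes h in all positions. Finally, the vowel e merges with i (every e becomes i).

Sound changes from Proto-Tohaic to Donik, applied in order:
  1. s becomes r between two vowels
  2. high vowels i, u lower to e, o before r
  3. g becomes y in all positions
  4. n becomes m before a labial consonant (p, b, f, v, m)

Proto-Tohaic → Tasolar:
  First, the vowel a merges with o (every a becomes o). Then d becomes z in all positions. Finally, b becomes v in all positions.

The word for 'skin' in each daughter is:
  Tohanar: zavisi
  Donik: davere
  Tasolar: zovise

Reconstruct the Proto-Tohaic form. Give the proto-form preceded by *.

Position 5: Tohanar has s, Donik has r, Tasolar has s. Tohanar preserves s here (none of its changes turn any other segment into s), so the proto-segment is *s.
Position 4: Tohanar has i, Donik has e, Tasolar has i. Tasolar preserves i here (none of its changes turn any other segment into i), so the proto-segment is *i.
Verify the candidate proto-form against each daughter:
Tohanar: *davise
  davise (rule 1 does not apply)
  davise → zavise   [unconditioned shift]
  zavise (rule 3 does not apply)
  zavise → zavisi   [vowel merger]
  giving Tohanar zavisi.
Donik: start from *davise.
  rule 1 (rhotacism): davise → davire
  rule 2 (pre-rhotic lowering): davire → davere
  rule 3: no change — davere
  rule 4: no change — davere
  ⇒ Donik davere
Tasolar: start from *davise.
  rule 1 (vowel merger): davise → dovise
  rule 2 (unconditioned shift): dovise → zovise
  rule 3: no change — zovise
  ⇒ Tasolar zovise
Only *davise yields all of Tohanar zavisi, Donik davere, Tasolar zovise.

*davise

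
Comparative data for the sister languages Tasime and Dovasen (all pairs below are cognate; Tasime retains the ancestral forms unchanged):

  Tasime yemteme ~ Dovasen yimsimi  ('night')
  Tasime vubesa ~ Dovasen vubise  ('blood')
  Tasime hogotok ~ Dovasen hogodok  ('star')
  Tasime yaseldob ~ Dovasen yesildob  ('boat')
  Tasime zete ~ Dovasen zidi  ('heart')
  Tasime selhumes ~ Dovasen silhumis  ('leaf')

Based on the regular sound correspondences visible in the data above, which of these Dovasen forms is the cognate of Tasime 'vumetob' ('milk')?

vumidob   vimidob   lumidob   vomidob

vubesa ~ vubise, yaseldob ~ yesildob — Tasime e corresponds to Dovasen i after a consonant, before a consonant other than r, m, n, p, b, f, v.
hogotok ~ hogodok — Tasime t corresponds to Dovasen d between vowels (before a back vowel).
Applying these to Tasime 'vumetob':
  vumetob → vumitob   (e→i after a consonant, before a consonant other than r, m, n, p, b, f, v)
  vumitob → vumidob   (t→d between vowels (before a back vowel))
So the Dovasen cognate is 'vumidob'.

vumidob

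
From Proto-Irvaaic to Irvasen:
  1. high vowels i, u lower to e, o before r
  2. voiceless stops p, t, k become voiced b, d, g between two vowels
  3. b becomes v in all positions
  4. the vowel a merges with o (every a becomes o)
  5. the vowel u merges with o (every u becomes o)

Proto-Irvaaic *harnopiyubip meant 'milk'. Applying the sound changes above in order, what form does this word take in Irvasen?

hornoviyovip

Irvasen: *harnopiyubip
  harnopiyubip (rule 1 does not apply)
  harnopiyubip → harnobiyubip   [intervocalic voicing]
  harnobiyubip → harnoviyuvip   [unconditioned shift]
  harnoviyuvip → hornoviyuvip   [vowel merger]
  hornoviyuvip → hornoviyovip   [vowel merger]
  giving Irvasen hornoviyovip.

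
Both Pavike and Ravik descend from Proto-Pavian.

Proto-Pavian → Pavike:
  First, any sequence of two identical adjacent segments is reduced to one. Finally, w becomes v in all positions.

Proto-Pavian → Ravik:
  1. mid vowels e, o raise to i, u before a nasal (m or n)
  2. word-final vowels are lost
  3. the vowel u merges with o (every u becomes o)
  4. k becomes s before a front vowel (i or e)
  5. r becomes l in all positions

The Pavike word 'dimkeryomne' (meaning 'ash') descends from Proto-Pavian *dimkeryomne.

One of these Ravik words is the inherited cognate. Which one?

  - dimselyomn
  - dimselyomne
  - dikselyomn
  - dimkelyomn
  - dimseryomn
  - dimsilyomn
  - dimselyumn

dimselyomn

Ravik: *dimkeryomne > dimkeryumne > dimkeryumn > dimkeryomn > dimseryomn > dimselyomn  (by pre-nasal raising, apocope, vowel merger, palatalisation, unconditioned shift)
Only 'dimselyomn' matches the regular Ravik development of *dimkeryomne.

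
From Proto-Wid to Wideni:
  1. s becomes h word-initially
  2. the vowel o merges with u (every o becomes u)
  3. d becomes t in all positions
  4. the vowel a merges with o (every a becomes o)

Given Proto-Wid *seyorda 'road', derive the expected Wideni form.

heyurto

Wideni: *seyorda
  seyorda → heyorda   [debuccalisation]
  heyorda → heyurda   [vowel merger]
  heyurda → heyurta   [unconditioned shift]
  heyurta → heyurto   [vowel merger]
  giving Wideni heyurto.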